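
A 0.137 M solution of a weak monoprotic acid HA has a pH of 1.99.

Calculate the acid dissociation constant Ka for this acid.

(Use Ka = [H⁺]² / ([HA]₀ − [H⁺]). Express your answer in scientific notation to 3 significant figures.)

[H⁺] = 10^(−pH) = 10^(−1.99) = 1.023e-02 M. For HA ⇌ H⁺ + A⁻, Ka = [H⁺][A⁻]/[HA] = [H⁺]² / ([HA]₀ − [H⁺]) = (1.023e-02)² / (0.137 − 1.023e-02) = 8.26e-04.

K_a = 8.26e-04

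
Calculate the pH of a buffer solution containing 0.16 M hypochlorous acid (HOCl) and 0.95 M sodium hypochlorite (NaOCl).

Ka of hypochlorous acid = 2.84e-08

pKa = -log(2.84e-08) = 7.55. pH = pKa + log([A⁻]/[HA]) = 7.55 + log(0.95/0.16)

pH = 8.32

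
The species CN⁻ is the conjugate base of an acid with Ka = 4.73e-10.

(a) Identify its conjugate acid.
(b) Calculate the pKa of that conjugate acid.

(a) The conjugate acid is formed by adding one H⁺ to CN⁻, giving HCN. (b) pKa = -log(Ka) = -log(4.73e-10) = 9.33.

Conjugate acid: HCN; pK_a = 9.33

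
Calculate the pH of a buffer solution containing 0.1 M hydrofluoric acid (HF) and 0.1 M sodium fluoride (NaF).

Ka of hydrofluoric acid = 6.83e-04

pKa = -log(6.83e-04) = 3.17. pH = pKa + log([A⁻]/[HA]) = 3.17 + log(0.1/0.1)

pH = 3.17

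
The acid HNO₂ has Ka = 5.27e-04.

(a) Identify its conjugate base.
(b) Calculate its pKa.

(a) The conjugate base is formed by removing one H⁺ from HNO₂, giving NO₂⁻. (b) pKa = -log(Ka) = -log(5.27e-04) = 3.28.

Conjugate base: NO₂⁻; pK_a = 3.28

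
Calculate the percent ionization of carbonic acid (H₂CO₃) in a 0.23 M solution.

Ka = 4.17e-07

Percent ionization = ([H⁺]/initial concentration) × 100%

Using Ka equilibrium: x² + Ka×x - Ka×C = 0. Solving: [H⁺] = 3.0948e-04. Percent = (3.0948e-04/0.23) × 100

Percent ionization = 0.135%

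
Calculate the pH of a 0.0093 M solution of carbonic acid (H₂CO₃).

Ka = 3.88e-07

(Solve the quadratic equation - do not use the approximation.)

x² + Ka×x - Ka×C = 0. Using quadratic formula: [H⁺] = 5.9876e-05

pH = 4.22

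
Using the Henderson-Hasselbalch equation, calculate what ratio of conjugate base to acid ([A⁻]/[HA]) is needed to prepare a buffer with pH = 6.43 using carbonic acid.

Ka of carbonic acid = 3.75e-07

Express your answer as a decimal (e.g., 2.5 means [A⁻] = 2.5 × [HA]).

pKa = -log(3.75e-07) = 6.4260. pH = pKa + log([A⁻]/[HA]), so log([A⁻]/[HA]) = pH − pKa = 6.43 − 6.4260 = 0.0040. [A⁻]/[HA] = 10^(0.0040) = 1.01

[A⁻]/[HA] = 1.01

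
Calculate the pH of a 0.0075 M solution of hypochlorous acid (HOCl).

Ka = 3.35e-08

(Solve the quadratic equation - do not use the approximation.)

x² + Ka×x - Ka×C = 0. Using quadratic formula: [H⁺] = 1.5834e-05

pH = 4.80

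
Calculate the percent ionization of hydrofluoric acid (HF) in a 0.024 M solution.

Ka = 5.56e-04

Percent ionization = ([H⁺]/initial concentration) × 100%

Using Ka equilibrium: x² + Ka×x - Ka×C = 0. Solving: [H⁺] = 3.3855e-03. Percent = (3.3855e-03/0.024) × 100

Percent ionization = 14.1%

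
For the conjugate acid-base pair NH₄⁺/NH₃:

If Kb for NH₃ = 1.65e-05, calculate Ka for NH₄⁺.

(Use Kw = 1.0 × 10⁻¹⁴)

For a conjugate pair Ka × Kb = Kw, so Ka = Kw/Kb = 1.0 × 10⁻¹⁴ / 1.65e-05 = 6.06e-10.

K_a = 6.06e-10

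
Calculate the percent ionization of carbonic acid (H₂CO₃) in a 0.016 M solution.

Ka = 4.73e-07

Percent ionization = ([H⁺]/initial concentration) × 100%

Using Ka equilibrium: x² + Ka×x - Ka×C = 0. Solving: [H⁺] = 8.6758e-05. Percent = (8.6758e-05/0.016) × 100

Percent ionization = 0.542%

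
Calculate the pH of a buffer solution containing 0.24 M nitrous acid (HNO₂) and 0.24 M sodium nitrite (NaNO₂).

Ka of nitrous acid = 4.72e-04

pKa = -log(4.72e-04) = 3.33. pH = pKa + log([A⁻]/[HA]) = 3.33 + log(0.24/0.24)

pH = 3.33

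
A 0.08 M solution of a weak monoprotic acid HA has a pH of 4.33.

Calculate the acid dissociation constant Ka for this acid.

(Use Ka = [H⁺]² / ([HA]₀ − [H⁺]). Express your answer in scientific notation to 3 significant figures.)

[H⁺] = 10^(−pH) = 10^(−4.33) = 4.677e-05 M. For HA ⇌ H⁺ + A⁻, Ka = [H⁺][A⁻]/[HA] = [H⁺]² / ([HA]₀ − [H⁺]) = (4.677e-05)² / (0.08 − 4.677e-05) = 2.74e-08.

K_a = 2.74e-08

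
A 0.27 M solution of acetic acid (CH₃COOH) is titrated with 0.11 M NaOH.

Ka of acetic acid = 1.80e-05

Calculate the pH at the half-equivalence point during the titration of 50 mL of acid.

At half-equivalence [HA] = [A⁻], so Henderson-Hasselbalch gives pH = pKa = -log(1.80e-05) = 4.74.

pH = pKa = 4.74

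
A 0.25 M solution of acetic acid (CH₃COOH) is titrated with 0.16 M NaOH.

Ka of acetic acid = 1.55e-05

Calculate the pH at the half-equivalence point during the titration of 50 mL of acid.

At half-equivalence [HA] = [A⁻], so Henderson-Hasselbalch gives pH = pKa = -log(1.55e-05) = 4.81.

pH = pKa = 4.81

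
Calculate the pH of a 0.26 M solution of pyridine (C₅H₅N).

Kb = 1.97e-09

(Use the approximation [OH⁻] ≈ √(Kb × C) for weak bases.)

[OH⁻] = √(Kb × C) = √(1.97e-09 × 0.26) = 2.2632e-05. pOH = 4.65, pH = 14 - pOH

pH = 9.35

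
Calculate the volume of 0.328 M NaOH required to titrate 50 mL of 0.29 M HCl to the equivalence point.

At equivalence: moles acid = moles base. moles HCl = 0.29 × 50/1000 = 0.0145 mol. V_base = moles / 0.328 × 1000 = 44.2 mL.

V_{base} = 44.2 mL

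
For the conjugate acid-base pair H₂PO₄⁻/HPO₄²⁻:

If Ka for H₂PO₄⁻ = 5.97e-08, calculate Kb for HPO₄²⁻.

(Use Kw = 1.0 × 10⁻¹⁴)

For a conjugate pair Ka × Kb = Kw, so Kb = Kw/Ka = 1.0 × 10⁻¹⁴ / 5.97e-08 = 1.68e-07.

K_b = 1.68e-07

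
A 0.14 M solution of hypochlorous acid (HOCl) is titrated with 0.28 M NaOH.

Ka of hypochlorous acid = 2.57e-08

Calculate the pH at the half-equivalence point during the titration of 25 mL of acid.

At half-equivalence [HA] = [A⁻], so Henderson-Hasselbalch gives pH = pKa = -log(2.57e-08) = 7.59.

pH = pKa = 7.59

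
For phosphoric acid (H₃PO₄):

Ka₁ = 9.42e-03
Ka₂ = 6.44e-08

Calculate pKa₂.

pKa₂ = -log(Ka₂) = -log(6.44e-08) = 7.19.

pK_{a2} = 7.19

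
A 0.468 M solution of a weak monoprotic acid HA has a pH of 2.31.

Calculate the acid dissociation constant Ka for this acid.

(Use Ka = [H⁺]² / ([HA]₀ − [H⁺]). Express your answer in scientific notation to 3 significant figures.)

[H⁺] = 10^(−pH) = 10^(−2.31) = 4.898e-03 M. For HA ⇌ H⁺ + A⁻, Ka = [H⁺][A⁻]/[HA] = [H⁺]² / ([HA]₀ − [H⁺]) = (4.898e-03)² / (0.468 − 4.898e-03) = 5.18e-05.

K_a = 5.18e-05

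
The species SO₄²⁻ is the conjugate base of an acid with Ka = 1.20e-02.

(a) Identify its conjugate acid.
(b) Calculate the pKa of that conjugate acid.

(a) The conjugate acid is formed by adding one H⁺ to SO₄²⁻, giving HSO₄⁻. (b) pKa = -log(Ka) = -log(1.20e-02) = 1.92.

Conjugate acid: HSO₄⁻; pK_a = 1.92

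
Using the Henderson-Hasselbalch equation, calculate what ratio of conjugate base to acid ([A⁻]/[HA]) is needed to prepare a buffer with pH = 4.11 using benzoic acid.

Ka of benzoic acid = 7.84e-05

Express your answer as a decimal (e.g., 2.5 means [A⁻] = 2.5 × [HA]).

pKa = -log(7.84e-05) = 4.1057. pH = pKa + log([A⁻]/[HA]), so log([A⁻]/[HA]) = pH − pKa = 4.11 − 4.1057 = 0.0043. [A⁻]/[HA] = 10^(0.0043) = 1.01

[A⁻]/[HA] = 1.01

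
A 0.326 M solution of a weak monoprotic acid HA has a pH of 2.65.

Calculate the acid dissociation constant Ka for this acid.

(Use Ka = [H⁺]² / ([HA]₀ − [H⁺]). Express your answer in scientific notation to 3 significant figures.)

[H⁺] = 10^(−pH) = 10^(−2.65) = 2.239e-03 M. For HA ⇌ H⁺ + A⁻, Ka = [H⁺][A⁻]/[HA] = [H⁺]² / ([HA]₀ − [H⁺]) = (2.239e-03)² / (0.326 − 2.239e-03) = 1.55e-05.

K_a = 1.55e-05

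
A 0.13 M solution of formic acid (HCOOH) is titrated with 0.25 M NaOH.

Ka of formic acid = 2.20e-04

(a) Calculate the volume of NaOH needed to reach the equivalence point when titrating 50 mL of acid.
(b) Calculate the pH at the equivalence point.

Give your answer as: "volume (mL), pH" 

moles acid = 0.13 × 50/1000 = 0.0065 mol; V_base = moles/0.25 × 1000 = 26.0 mL. At equivalence only the conjugate base is present: [A⁻] = 0.0065/0.076 = 8.5526e-02 M. Kb = Kw/Ka = 4.55e-11; [OH⁻] = √(Kb × [A⁻]) = 1.9717e-06; pOH = 5.71; pH = 14 - pOH = 8.29.

V = 26.0 mL, pH = 8.29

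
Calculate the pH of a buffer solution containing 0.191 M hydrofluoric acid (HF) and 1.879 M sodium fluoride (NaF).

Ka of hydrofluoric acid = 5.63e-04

pKa = -log(5.63e-04) = 3.25. pH = pKa + log([A⁻]/[HA]) = 3.25 + log(1.879/0.191)

pH = 4.24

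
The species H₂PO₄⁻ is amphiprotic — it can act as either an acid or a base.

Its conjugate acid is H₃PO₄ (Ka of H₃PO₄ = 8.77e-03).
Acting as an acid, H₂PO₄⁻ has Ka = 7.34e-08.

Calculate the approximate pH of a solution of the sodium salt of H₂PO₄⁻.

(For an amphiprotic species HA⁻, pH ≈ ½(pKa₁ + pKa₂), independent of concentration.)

pKa₁ = -log(8.77e-03) = 2.06; pKa₂ = -log(7.34e-08) = 7.13. For an amphiprotic species, pH ≈ ½(pKa₁ + pKa₂) = ½(2.06 + 7.13) = 4.60.

pH = 4.60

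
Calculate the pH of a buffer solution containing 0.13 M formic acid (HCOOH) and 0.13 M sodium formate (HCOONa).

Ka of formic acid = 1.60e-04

pKa = -log(1.60e-04) = 3.80. pH = pKa + log([A⁻]/[HA]) = 3.80 + log(0.13/0.13)

pH = 3.80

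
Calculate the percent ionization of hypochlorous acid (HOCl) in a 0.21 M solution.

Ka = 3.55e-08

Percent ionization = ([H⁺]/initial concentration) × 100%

Using Ka equilibrium: x² + Ka×x - Ka×C = 0. Solving: [H⁺] = 8.6325e-05. Percent = (8.6325e-05/0.21) × 100

Percent ionization = 0.0411%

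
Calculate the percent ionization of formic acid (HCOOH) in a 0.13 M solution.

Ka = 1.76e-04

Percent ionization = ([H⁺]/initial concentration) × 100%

Using Ka equilibrium: x² + Ka×x - Ka×C = 0. Solving: [H⁺] = 4.6961e-03. Percent = (4.6961e-03/0.13) × 100

Percent ionization = 3.61%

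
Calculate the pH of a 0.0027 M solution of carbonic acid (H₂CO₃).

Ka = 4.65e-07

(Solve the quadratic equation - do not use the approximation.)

x² + Ka×x - Ka×C = 0. Using quadratic formula: [H⁺] = 3.5201e-05

pH = 4.45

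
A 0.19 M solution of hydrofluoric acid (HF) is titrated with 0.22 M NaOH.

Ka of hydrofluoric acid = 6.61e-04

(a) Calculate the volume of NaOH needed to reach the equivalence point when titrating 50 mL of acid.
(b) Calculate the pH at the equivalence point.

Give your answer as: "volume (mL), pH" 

moles acid = 0.19 × 50/1000 = 0.0095 mol; V_base = moles/0.22 × 1000 = 43.2 mL. At equivalence only the conjugate base is present: [A⁻] = 0.0095/0.093 = 1.0195e-01 M. Kb = Kw/Ka = 1.51e-11; [OH⁻] = √(Kb × [A⁻]) = 1.2419e-06; pOH = 5.91; pH = 14 - pOH = 8.09.

V = 43.2 mL, pH = 8.09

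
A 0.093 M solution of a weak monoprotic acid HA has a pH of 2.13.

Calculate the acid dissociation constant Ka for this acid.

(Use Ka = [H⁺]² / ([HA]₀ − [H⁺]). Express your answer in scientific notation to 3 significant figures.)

[H⁺] = 10^(−pH) = 10^(−2.13) = 7.413e-03 M. For HA ⇌ H⁺ + A⁻, Ka = [H⁺][A⁻]/[HA] = [H⁺]² / ([HA]₀ − [H⁺]) = (7.413e-03)² / (0.093 − 7.413e-03) = 6.42e-04.

K_a = 6.42e-04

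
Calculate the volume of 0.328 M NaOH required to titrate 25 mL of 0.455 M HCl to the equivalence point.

At equivalence: moles acid = moles base. moles HCl = 0.455 × 25/1000 = 0.01137 mol. V_base = moles / 0.328 × 1000 = 34.7 mL.

V_{base} = 34.7 mL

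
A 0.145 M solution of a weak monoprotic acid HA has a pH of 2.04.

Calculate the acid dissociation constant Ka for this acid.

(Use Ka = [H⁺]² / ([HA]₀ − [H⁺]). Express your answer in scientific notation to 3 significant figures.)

[H⁺] = 10^(−pH) = 10^(−2.04) = 9.120e-03 M. For HA ⇌ H⁺ + A⁻, Ka = [H⁺][A⁻]/[HA] = [H⁺]² / ([HA]₀ − [H⁺]) = (9.120e-03)² / (0.145 − 9.120e-03) = 6.12e-04.

K_a = 6.12e-04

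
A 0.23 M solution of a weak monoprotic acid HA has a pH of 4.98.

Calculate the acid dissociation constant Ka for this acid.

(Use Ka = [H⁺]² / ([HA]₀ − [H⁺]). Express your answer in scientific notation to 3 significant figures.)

[H⁺] = 10^(−pH) = 10^(−4.98) = 1.047e-05 M. For HA ⇌ H⁺ + A⁻, Ka = [H⁺][A⁻]/[HA] = [H⁺]² / ([HA]₀ − [H⁺]) = (1.047e-05)² / (0.23 − 1.047e-05) = 4.77e-10.

K_a = 4.77e-10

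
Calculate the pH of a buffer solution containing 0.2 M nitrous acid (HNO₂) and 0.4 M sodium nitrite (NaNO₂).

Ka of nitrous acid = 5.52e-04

pKa = -log(5.52e-04) = 3.26. pH = pKa + log([A⁻]/[HA]) = 3.26 + log(0.4/0.2)

pH = 3.56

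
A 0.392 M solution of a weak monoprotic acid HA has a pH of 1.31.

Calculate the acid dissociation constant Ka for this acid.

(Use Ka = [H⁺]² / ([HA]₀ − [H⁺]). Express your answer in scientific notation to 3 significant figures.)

[H⁺] = 10^(−pH) = 10^(−1.31) = 4.898e-02 M. For HA ⇌ H⁺ + A⁻, Ka = [H⁺][A⁻]/[HA] = [H⁺]² / ([HA]₀ − [H⁺]) = (4.898e-02)² / (0.392 − 4.898e-02) = 6.99e-03.

K_a = 6.99e-03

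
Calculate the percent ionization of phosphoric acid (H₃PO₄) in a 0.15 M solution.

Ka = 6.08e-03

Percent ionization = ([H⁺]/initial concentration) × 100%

Using Ka equilibrium: x² + Ka×x - Ka×C = 0. Solving: [H⁺] = 2.7312e-02. Percent = (2.7312e-02/0.15) × 100

Percent ionization = 18.2%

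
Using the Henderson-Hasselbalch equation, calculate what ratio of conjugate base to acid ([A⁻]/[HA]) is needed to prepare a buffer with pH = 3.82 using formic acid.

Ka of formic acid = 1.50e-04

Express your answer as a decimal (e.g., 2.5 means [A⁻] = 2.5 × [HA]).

pKa = -log(1.50e-04) = 3.8239. pH = pKa + log([A⁻]/[HA]), so log([A⁻]/[HA]) = pH − pKa = 3.82 − 3.8239 = -0.0039. [A⁻]/[HA] = 10^(-0.0039) = 0.991

[A⁻]/[HA] = 0.991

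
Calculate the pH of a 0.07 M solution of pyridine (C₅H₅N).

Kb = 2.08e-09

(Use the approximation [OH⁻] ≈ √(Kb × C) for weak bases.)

[OH⁻] = √(Kb × C) = √(2.08e-09 × 0.07) = 1.2066e-05. pOH = 4.92, pH = 14 - pOH

pH = 9.08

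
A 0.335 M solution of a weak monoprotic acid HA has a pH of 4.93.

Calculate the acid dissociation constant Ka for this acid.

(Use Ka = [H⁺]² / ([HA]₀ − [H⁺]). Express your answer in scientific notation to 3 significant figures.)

[H⁺] = 10^(−pH) = 10^(−4.93) = 1.175e-05 M. For HA ⇌ H⁺ + A⁻, Ka = [H⁺][A⁻]/[HA] = [H⁺]² / ([HA]₀ − [H⁺]) = (1.175e-05)² / (0.335 − 1.175e-05) = 4.12e-10.

K_a = 4.12e-10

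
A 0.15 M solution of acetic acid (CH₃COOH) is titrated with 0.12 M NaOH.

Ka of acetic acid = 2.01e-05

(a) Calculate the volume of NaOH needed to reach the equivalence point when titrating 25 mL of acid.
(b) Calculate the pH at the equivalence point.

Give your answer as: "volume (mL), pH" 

moles acid = 0.15 × 25/1000 = 0.00375 mol; V_base = moles/0.12 × 1000 = 31.2 mL. At equivalence only the conjugate base is present: [A⁻] = 0.00375/0.056 = 6.6667e-02 M. Kb = Kw/Ka = 4.98e-10; [OH⁻] = √(Kb × [A⁻]) = 5.7591e-06; pOH = 5.24; pH = 14 - pOH = 8.76.

V = 31.2 mL, pH = 8.76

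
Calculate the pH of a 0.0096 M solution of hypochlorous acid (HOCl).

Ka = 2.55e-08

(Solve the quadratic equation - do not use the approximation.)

x² + Ka×x - Ka×C = 0. Using quadratic formula: [H⁺] = 1.5633e-05

pH = 4.81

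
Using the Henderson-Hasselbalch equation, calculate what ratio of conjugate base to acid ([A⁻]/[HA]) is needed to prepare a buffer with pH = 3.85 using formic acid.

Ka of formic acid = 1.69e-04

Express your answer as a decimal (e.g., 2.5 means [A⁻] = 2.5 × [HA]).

pKa = -log(1.69e-04) = 3.7721. pH = pKa + log([A⁻]/[HA]), so log([A⁻]/[HA]) = pH − pKa = 3.85 − 3.7721 = 0.0779. [A⁻]/[HA] = 10^(0.0779) = 1.20

[A⁻]/[HA] = 1.20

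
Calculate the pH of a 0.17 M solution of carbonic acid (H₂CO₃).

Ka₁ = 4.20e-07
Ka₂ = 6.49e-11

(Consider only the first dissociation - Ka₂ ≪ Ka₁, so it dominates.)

First dissociation dominates. From Ka₁ = [H⁺][HA⁻]/[H₂A], x² + Ka₁·x − Ka₁·C = 0 with C = 0.17 M and Ka₁ = 4.20e-07. Solving: [H⁺] = (−Ka₁ + √(Ka₁² + 4·Ka₁·C)) / 2 = 2.6700e-04 M. pH = -log(2.6700e-04) = 3.57.

pH = 3.57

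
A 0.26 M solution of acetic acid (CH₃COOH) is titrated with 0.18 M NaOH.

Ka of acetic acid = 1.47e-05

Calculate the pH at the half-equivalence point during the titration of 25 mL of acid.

At half-equivalence [HA] = [A⁻], so Henderson-Hasselbalch gives pH = pKa = -log(1.47e-05) = 4.83.

pH = pKa = 4.83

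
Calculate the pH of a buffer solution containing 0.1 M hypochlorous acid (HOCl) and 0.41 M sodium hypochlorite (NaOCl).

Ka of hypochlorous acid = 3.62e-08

pKa = -log(3.62e-08) = 7.44. pH = pKa + log([A⁻]/[HA]) = 7.44 + log(0.41/0.1)

pH = 8.05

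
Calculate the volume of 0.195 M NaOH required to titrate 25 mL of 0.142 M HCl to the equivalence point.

At equivalence: moles acid = moles base. moles HCl = 0.142 × 25/1000 = 0.00355 mol. V_base = moles / 0.195 × 1000 = 18.2 mL.

V_{base} = 18.2 mL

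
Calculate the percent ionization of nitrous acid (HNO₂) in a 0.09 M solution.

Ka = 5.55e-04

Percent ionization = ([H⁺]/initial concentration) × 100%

Using Ka equilibrium: x² + Ka×x - Ka×C = 0. Solving: [H⁺] = 6.7955e-03. Percent = (6.7955e-03/0.09) × 100

Percent ionization = 7.55%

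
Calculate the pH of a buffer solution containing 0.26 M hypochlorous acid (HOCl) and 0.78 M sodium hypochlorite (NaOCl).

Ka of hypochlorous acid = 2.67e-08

pKa = -log(2.67e-08) = 7.57. pH = pKa + log([A⁻]/[HA]) = 7.57 + log(0.78/0.26)

pH = 8.05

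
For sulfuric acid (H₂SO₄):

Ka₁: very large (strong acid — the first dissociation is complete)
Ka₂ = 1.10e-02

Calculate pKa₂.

pKa₂ = -log(Ka₂) = -log(1.10e-02) = 1.96.

pK_{a2} = 1.96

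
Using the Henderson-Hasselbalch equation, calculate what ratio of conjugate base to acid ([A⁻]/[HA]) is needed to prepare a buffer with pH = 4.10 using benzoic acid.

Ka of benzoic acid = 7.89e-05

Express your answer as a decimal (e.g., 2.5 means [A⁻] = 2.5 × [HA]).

pKa = -log(7.89e-05) = 4.1029. pH = pKa + log([A⁻]/[HA]), so log([A⁻]/[HA]) = pH − pKa = 4.10 − 4.1029 = -0.0029. [A⁻]/[HA] = 10^(-0.0029) = 0.993

[A⁻]/[HA] = 0.993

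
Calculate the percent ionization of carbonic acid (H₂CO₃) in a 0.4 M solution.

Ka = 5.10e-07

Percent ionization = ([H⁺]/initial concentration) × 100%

Using Ka equilibrium: x² + Ka×x - Ka×C = 0. Solving: [H⁺] = 4.5141e-04. Percent = (4.5141e-04/0.4) × 100

Percent ionization = 0.113%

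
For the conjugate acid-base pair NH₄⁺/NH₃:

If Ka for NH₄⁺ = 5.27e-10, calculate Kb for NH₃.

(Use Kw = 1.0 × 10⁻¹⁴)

For a conjugate pair Ka × Kb = Kw, so Kb = Kw/Ka = 1.0 × 10⁻¹⁴ / 5.27e-10 = 1.90e-05.

K_b = 1.90e-05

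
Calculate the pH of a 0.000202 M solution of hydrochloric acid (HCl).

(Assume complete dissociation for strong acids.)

[H⁺] = 0.000202 M for strong acid. pH = -log[H⁺] = -log(0.000202)

pH = 3.69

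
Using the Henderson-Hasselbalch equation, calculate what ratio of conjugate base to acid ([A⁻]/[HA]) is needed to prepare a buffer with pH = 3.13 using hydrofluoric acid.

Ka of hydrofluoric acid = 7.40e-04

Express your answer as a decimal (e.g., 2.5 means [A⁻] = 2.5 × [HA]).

pKa = -log(7.40e-04) = 3.1308. pH = pKa + log([A⁻]/[HA]), so log([A⁻]/[HA]) = pH − pKa = 3.13 − 3.1308 = -0.0008. [A⁻]/[HA] = 10^(-0.0008) = 0.998

[A⁻]/[HA] = 0.998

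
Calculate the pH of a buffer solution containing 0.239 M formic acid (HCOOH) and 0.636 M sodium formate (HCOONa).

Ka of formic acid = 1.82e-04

pKa = -log(1.82e-04) = 3.74. pH = pKa + log([A⁻]/[HA]) = 3.74 + log(0.636/0.239)

pH = 4.16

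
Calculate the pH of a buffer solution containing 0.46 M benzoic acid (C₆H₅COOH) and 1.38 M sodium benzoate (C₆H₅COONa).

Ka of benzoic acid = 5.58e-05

pKa = -log(5.58e-05) = 4.25. pH = pKa + log([A⁻]/[HA]) = 4.25 + log(1.38/0.46)

pH = 4.73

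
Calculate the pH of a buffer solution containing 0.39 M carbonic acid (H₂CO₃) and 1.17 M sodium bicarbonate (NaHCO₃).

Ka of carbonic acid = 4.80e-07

pKa = -log(4.80e-07) = 6.32. pH = pKa + log([A⁻]/[HA]) = 6.32 + log(1.17/0.39)

pH = 6.80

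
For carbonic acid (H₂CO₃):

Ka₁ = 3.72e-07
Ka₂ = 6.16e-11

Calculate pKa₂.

pKa₂ = -log(Ka₂) = -log(6.16e-11) = 10.21.

pK_{a2} = 10.21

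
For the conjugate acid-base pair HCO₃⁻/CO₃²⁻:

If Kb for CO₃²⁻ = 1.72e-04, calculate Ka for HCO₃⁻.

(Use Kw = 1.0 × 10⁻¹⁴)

For a conjugate pair Ka × Kb = Kw, so Ka = Kw/Kb = 1.0 × 10⁻¹⁴ / 1.72e-04 = 5.81e-11.

K_a = 5.81e-11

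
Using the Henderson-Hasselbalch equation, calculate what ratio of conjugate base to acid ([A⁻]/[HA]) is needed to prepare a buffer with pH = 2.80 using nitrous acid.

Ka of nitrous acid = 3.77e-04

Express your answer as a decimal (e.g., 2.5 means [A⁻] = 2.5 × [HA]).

pKa = -log(3.77e-04) = 3.4237. pH = pKa + log([A⁻]/[HA]), so log([A⁻]/[HA]) = pH − pKa = 2.80 − 3.4237 = -0.6237. [A⁻]/[HA] = 10^(-0.6237) = 0.238

[A⁻]/[HA] = 0.238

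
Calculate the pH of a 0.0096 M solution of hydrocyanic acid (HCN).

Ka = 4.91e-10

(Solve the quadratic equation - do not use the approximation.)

x² + Ka×x - Ka×C = 0. Using quadratic formula: [H⁺] = 2.1708e-06

pH = 5.66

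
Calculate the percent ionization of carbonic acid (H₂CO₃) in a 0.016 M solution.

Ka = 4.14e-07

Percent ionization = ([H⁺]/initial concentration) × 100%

Using Ka equilibrium: x² + Ka×x - Ka×C = 0. Solving: [H⁺] = 8.1181e-05. Percent = (8.1181e-05/0.016) × 100

Percent ionization = 0.507%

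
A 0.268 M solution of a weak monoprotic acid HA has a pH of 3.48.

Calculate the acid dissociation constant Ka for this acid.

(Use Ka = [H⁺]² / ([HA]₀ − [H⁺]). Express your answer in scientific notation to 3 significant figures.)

[H⁺] = 10^(−pH) = 10^(−3.48) = 3.311e-04 M. For HA ⇌ H⁺ + A⁻, Ka = [H⁺][A⁻]/[HA] = [H⁺]² / ([HA]₀ − [H⁺]) = (3.311e-04)² / (0.268 − 3.311e-04) = 4.10e-07.

K_a = 4.10e-07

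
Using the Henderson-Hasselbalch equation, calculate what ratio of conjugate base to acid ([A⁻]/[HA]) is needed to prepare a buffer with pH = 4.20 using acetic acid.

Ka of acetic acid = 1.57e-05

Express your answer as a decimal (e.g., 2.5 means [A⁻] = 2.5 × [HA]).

pKa = -log(1.57e-05) = 4.8041. pH = pKa + log([A⁻]/[HA]), so log([A⁻]/[HA]) = pH − pKa = 4.20 − 4.8041 = -0.6041. [A⁻]/[HA] = 10^(-0.6041) = 0.249

[A⁻]/[HA] = 0.249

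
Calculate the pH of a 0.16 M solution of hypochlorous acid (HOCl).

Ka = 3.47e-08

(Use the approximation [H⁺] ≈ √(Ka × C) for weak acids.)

[H⁺] = √(Ka × C) = √(3.47e-08 × 0.16) = 7.4512e-05. pH = -log(7.4512e-05)

pH = 4.13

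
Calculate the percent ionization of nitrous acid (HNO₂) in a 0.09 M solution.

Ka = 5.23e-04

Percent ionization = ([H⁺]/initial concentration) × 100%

Using Ka equilibrium: x² + Ka×x - Ka×C = 0. Solving: [H⁺] = 6.6042e-03. Percent = (6.6042e-03/0.09) × 100

Percent ionization = 7.34%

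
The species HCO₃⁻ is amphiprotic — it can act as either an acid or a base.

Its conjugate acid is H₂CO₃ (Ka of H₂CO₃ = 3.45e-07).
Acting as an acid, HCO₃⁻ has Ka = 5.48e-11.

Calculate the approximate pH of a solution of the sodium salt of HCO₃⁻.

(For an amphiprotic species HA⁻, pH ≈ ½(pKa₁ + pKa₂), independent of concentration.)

pKa₁ = -log(3.45e-07) = 6.46; pKa₂ = -log(5.48e-11) = 10.26. For an amphiprotic species, pH ≈ ½(pKa₁ + pKa₂) = ½(6.46 + 10.26) = 8.36.

pH = 8.36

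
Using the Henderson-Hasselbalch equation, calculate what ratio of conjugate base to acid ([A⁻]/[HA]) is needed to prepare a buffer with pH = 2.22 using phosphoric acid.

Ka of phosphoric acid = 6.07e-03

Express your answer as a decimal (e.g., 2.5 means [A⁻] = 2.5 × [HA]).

pKa = -log(6.07e-03) = 2.2168. pH = pKa + log([A⁻]/[HA]), so log([A⁻]/[HA]) = pH − pKa = 2.22 − 2.2168 = 0.0032. [A⁻]/[HA] = 10^(0.0032) = 1.01

[A⁻]/[HA] = 1.01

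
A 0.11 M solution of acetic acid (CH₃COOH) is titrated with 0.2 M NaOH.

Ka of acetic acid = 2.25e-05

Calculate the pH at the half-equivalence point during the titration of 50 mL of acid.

At half-equivalence [HA] = [A⁻], so Henderson-Hasselbalch gives pH = pKa = -log(2.25e-05) = 4.65.

pH = pKa = 4.65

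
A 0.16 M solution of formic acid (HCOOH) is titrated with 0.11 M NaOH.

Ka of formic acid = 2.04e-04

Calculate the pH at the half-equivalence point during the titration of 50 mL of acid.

At half-equivalence [HA] = [A⁻], so Henderson-Hasselbalch gives pH = pKa = -log(2.04e-04) = 3.69.

pH = pKa = 3.69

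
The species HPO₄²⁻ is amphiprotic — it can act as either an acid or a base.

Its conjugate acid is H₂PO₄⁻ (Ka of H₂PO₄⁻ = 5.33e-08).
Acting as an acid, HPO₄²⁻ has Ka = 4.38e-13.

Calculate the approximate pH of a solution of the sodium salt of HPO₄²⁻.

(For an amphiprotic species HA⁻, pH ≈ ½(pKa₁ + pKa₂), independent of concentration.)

pKa₁ = -log(5.33e-08) = 7.27; pKa₂ = -log(4.38e-13) = 12.36. For an amphiprotic species, pH ≈ ½(pKa₁ + pKa₂) = ½(7.27 + 12.36) = 9.82.

pH = 9.82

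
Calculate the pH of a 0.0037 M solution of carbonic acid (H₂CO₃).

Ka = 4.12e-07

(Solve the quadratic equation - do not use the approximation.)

x² + Ka×x - Ka×C = 0. Using quadratic formula: [H⁺] = 3.8838e-05

pH = 4.41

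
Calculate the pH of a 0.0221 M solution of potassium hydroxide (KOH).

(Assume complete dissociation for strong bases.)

[OH⁻] = 0.0221 M for strong base. pOH = -log[OH⁻] = 1.66, pH = 14 - pOH

pH = 12.34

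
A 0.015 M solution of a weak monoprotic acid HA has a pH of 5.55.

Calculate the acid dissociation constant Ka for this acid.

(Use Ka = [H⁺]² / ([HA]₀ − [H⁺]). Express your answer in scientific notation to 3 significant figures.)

[H⁺] = 10^(−pH) = 10^(−5.55) = 2.818e-06 M. For HA ⇌ H⁺ + A⁻, Ka = [H⁺][A⁻]/[HA] = [H⁺]² / ([HA]₀ − [H⁺]) = (2.818e-06)² / (0.015 − 2.818e-06) = 5.30e-10.

K_a = 5.30e-10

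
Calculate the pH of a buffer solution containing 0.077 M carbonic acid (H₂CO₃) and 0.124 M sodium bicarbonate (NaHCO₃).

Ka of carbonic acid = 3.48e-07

pKa = -log(3.48e-07) = 6.46. pH = pKa + log([A⁻]/[HA]) = 6.46 + log(0.124/0.077)

pH = 6.67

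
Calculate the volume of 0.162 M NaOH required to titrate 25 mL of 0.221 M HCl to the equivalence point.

At equivalence: moles acid = moles base. moles HCl = 0.221 × 25/1000 = 0.005525 mol. V_base = moles / 0.162 × 1000 = 34.1 mL.

V_{base} = 34.1 mL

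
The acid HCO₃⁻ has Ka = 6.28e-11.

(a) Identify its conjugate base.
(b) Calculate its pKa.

(a) The conjugate base is formed by removing one H⁺ from HCO₃⁻, giving CO₃²⁻. (b) pKa = -log(Ka) = -log(6.28e-11) = 10.20.

Conjugate base: CO₃²⁻; pK_a = 10.20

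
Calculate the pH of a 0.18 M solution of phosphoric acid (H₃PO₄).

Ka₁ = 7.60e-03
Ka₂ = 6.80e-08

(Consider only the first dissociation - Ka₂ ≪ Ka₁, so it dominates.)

First dissociation dominates. From Ka₁ = [H⁺][HA⁻]/[H₂A], x² + Ka₁·x − Ka₁·C = 0 with C = 0.18 M and Ka₁ = 7.60e-03. Solving: [H⁺] = (−Ka₁ + √(Ka₁² + 4·Ka₁·C)) / 2 = 3.3381e-02 M. pH = -log(3.3381e-02) = 1.48.

pH = 1.48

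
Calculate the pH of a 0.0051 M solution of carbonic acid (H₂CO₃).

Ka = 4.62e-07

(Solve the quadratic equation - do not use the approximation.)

x² + Ka×x - Ka×C = 0. Using quadratic formula: [H⁺] = 4.8310e-05

pH = 4.32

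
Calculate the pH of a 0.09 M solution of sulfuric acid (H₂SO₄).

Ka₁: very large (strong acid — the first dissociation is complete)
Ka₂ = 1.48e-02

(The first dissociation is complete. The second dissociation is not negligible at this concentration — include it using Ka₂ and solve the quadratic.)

First dissociation is complete: [H⁺]₀ = [HSO₄⁻]₀ = C = 0.09 M. Second dissociation HSO₄⁻ ⇌ H⁺ + SO₄²⁻: let x = [SO₄²⁻]. Ka₂ = (C + x)·x / (C − x) = 1.48e-02 → x² + (C + Ka₂)·x − Ka₂·C = 0 → x² + 0.10480·x − 1.332e-03 = 0. x = (−0.10480 + √(0.10480² + 4 × 1.332e-03)) / 2 = 1.1457e-02 M. [H⁺] = C + x = 0.09 + 1.1457e-02 = 1.0146e-01 M. pH = -log(1.0146e-01) = 0.99.

pH = 0.99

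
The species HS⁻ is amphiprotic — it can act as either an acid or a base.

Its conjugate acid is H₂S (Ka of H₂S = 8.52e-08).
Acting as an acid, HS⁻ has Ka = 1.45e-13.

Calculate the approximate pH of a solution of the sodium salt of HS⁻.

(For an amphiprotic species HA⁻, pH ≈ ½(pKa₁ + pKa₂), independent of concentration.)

pKa₁ = -log(8.52e-08) = 7.07; pKa₂ = -log(1.45e-13) = 12.84. For an amphiprotic species, pH ≈ ½(pKa₁ + pKa₂) = ½(7.07 + 12.84) = 9.95.

pH = 9.95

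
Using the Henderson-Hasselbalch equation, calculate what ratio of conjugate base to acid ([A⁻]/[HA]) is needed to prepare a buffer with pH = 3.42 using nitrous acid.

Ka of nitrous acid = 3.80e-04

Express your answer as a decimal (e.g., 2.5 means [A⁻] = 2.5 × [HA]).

pKa = -log(3.80e-04) = 3.4202. pH = pKa + log([A⁻]/[HA]), so log([A⁻]/[HA]) = pH − pKa = 3.42 − 3.4202 = -0.0002. [A⁻]/[HA] = 10^(-0.0002) = 1.00

[A⁻]/[HA] = 1.00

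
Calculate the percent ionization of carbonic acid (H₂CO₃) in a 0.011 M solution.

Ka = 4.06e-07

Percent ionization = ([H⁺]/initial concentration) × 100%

Using Ka equilibrium: x² + Ka×x - Ka×C = 0. Solving: [H⁺] = 6.6625e-05. Percent = (6.6625e-05/0.011) × 100

Percent ionization = 0.606%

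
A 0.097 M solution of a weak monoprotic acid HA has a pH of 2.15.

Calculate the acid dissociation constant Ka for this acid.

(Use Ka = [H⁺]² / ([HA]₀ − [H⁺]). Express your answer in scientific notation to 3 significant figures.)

[H⁺] = 10^(−pH) = 10^(−2.15) = 7.079e-03 M. For HA ⇌ H⁺ + A⁻, Ka = [H⁺][A⁻]/[HA] = [H⁺]² / ([HA]₀ − [H⁺]) = (7.079e-03)² / (0.097 − 7.079e-03) = 5.57e-04.

K_a = 5.57e-04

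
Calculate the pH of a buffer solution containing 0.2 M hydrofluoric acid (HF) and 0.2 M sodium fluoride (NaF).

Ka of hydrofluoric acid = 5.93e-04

pKa = -log(5.93e-04) = 3.23. pH = pKa + log([A⁻]/[HA]) = 3.23 + log(0.2/0.2)

pH = 3.23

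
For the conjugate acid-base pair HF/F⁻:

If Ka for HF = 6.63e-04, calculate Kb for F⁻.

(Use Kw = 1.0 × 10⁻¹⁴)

For a conjugate pair Ka × Kb = Kw, so Kb = Kw/Ka = 1.0 × 10⁻¹⁴ / 6.63e-04 = 1.51e-11.

K_b = 1.51e-11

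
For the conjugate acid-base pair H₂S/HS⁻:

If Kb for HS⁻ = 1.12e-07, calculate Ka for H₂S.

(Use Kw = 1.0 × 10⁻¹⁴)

For a conjugate pair Ka × Kb = Kw, so Ka = Kw/Kb = 1.0 × 10⁻¹⁴ / 1.12e-07 = 8.93e-08.

K_a = 8.93e-08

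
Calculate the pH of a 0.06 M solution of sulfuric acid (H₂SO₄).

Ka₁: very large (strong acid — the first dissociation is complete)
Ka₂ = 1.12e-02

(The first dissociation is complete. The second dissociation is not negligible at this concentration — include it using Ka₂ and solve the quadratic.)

First dissociation is complete: [H⁺]₀ = [HSO₄⁻]₀ = C = 0.06 M. Second dissociation HSO₄⁻ ⇌ H⁺ + SO₄²⁻: let x = [SO₄²⁻]. Ka₂ = (C + x)·x / (C − x) = 1.12e-02 → x² + (C + Ka₂)·x − Ka₂·C = 0 → x² + 0.07120·x − 6.720e-04 = 0. x = (−0.07120 + √(0.07120² + 4 × 6.720e-04)) / 2 = 8.4382e-03 M. [H⁺] = C + x = 0.06 + 8.4382e-03 = 6.8438e-02 M. pH = -log(6.8438e-02) = 1.16.

pH = 1.16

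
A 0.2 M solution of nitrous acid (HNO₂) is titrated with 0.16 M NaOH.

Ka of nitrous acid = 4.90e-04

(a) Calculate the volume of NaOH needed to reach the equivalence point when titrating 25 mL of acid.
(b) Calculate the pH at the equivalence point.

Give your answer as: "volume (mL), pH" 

moles acid = 0.2 × 25/1000 = 0.005 mol; V_base = moles/0.16 × 1000 = 31.2 mL. At equivalence only the conjugate base is present: [A⁻] = 0.005/0.056 = 8.8889e-02 M. Kb = Kw/Ka = 2.04e-11; [OH⁻] = √(Kb × [A⁻]) = 1.3469e-06; pOH = 5.87; pH = 14 - pOH = 8.13.

V = 31.2 mL, pH = 8.13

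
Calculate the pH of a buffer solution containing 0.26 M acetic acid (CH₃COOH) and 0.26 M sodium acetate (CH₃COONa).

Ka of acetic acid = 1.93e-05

pKa = -log(1.93e-05) = 4.71. pH = pKa + log([A⁻]/[HA]) = 4.71 + log(0.26/0.26)

pH = 4.71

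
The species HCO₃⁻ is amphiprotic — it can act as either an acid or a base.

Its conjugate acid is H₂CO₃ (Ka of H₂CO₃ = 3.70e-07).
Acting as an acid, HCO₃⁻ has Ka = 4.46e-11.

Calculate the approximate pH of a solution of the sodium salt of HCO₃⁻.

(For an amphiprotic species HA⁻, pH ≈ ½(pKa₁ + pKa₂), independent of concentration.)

pKa₁ = -log(3.70e-07) = 6.43; pKa₂ = -log(4.46e-11) = 10.35. For an amphiprotic species, pH ≈ ½(pKa₁ + pKa₂) = ½(6.43 + 10.35) = 8.39.

pH = 8.39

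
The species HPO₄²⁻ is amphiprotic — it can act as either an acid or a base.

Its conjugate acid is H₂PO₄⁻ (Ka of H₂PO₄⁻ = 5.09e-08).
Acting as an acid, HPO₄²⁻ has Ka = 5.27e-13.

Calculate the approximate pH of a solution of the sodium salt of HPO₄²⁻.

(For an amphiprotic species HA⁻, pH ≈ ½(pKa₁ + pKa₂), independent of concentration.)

pKa₁ = -log(5.09e-08) = 7.29; pKa₂ = -log(5.27e-13) = 12.28. For an amphiprotic species, pH ≈ ½(pKa₁ + pKa₂) = ½(7.29 + 12.28) = 9.79.

pH = 9.79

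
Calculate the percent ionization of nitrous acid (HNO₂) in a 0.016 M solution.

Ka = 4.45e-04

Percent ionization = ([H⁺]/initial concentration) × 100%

Using Ka equilibrium: x² + Ka×x - Ka×C = 0. Solving: [H⁺] = 2.4551e-03. Percent = (2.4551e-03/0.016) × 100

Percent ionization = 15.3%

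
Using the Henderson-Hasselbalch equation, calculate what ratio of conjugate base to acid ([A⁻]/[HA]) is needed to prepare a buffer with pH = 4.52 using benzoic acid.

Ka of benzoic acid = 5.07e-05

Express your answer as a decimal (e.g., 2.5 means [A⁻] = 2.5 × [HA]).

pKa = -log(5.07e-05) = 4.2950. pH = pKa + log([A⁻]/[HA]), so log([A⁻]/[HA]) = pH − pKa = 4.52 − 4.2950 = 0.2250. [A⁻]/[HA] = 10^(0.2250) = 1.68

[A⁻]/[HA] = 1.68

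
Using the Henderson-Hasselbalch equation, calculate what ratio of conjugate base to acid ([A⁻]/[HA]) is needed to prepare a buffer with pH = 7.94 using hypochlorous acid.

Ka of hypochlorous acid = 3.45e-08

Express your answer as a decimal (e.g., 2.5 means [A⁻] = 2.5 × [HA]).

pKa = -log(3.45e-08) = 7.4622. pH = pKa + log([A⁻]/[HA]), so log([A⁻]/[HA]) = pH − pKa = 7.94 − 7.4622 = 0.4778. [A⁻]/[HA] = 10^(0.4778) = 3.00

[A⁻]/[HA] = 3.00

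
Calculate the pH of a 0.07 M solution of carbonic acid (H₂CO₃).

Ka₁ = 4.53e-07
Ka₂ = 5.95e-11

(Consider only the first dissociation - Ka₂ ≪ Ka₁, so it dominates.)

First dissociation dominates. From Ka₁ = [H⁺][HA⁻]/[H₂A], x² + Ka₁·x − Ka₁·C = 0 with C = 0.07 M and Ka₁ = 4.53e-07. Solving: [H⁺] = (−Ka₁ + √(Ka₁² + 4·Ka₁·C)) / 2 = 1.7785e-04 M. pH = -log(1.7785e-04) = 3.75.

pH = 3.75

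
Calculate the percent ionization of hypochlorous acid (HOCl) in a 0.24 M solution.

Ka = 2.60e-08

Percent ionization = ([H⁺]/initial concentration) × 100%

Using Ka equilibrium: x² + Ka×x - Ka×C = 0. Solving: [H⁺] = 7.8981e-05. Percent = (7.8981e-05/0.24) × 100

Percent ionization = 0.0329%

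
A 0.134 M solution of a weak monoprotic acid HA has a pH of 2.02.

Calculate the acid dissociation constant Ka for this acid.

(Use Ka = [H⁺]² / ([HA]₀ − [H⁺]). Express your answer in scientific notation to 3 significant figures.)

[H⁺] = 10^(−pH) = 10^(−2.02) = 9.550e-03 M. For HA ⇌ H⁺ + A⁻, Ka = [H⁺][A⁻]/[HA] = [H⁺]² / ([HA]₀ − [H⁺]) = (9.550e-03)² / (0.134 − 9.550e-03) = 7.33e-04.

K_a = 7.33e-04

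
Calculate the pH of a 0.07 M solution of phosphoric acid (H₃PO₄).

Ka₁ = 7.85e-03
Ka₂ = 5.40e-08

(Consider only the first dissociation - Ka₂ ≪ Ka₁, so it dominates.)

First dissociation dominates. From Ka₁ = [H⁺][HA⁻]/[H₂A], x² + Ka₁·x − Ka₁·C = 0 with C = 0.07 M and Ka₁ = 7.85e-03. Solving: [H⁺] = (−Ka₁ + √(Ka₁² + 4·Ka₁·C)) / 2 = 1.9843e-02 M. pH = -log(1.9843e-02) = 1.70.

pH = 1.70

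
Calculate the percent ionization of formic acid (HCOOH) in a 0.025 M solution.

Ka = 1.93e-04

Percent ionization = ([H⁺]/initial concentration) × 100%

Using Ka equilibrium: x² + Ka×x - Ka×C = 0. Solving: [H⁺] = 2.1022e-03. Percent = (2.1022e-03/0.025) × 100

Percent ionization = 8.41%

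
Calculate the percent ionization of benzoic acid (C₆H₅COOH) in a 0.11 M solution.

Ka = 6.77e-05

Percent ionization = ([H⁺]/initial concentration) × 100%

Using Ka equilibrium: x² + Ka×x - Ka×C = 0. Solving: [H⁺] = 2.6953e-03. Percent = (2.6953e-03/0.11) × 100

Percent ionization = 2.45%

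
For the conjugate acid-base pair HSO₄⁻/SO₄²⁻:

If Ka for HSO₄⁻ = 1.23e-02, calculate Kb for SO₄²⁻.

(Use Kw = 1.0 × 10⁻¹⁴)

For a conjugate pair Ka × Kb = Kw, so Kb = Kw/Ka = 1.0 × 10⁻¹⁴ / 1.23e-02 = 8.13e-13.

K_b = 8.13e-13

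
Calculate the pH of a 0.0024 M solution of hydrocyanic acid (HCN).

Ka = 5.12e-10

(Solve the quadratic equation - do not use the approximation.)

x² + Ka×x - Ka×C = 0. Using quadratic formula: [H⁺] = 1.1083e-06

pH = 5.96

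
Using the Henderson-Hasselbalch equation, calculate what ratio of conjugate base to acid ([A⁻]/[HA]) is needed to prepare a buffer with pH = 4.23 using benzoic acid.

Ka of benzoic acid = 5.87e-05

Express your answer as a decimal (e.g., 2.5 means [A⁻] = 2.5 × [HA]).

pKa = -log(5.87e-05) = 4.2314. pH = pKa + log([A⁻]/[HA]), so log([A⁻]/[HA]) = pH − pKa = 4.23 − 4.2314 = -0.0014. [A⁻]/[HA] = 10^(-0.0014) = 0.997

[A⁻]/[HA] = 0.997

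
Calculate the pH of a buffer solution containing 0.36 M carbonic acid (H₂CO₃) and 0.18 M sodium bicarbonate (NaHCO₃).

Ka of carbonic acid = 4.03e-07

pKa = -log(4.03e-07) = 6.39. pH = pKa + log([A⁻]/[HA]) = 6.39 + log(0.18/0.36)

pH = 6.09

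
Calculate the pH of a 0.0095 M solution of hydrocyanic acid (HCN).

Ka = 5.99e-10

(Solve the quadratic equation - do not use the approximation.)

x² + Ka×x - Ka×C = 0. Using quadratic formula: [H⁺] = 2.3852e-06

pH = 5.62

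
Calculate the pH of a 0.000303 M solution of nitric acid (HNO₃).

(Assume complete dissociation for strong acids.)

[H⁺] = 0.000303 M for strong acid. pH = -log[H⁺] = -log(0.000303)

pH = 3.52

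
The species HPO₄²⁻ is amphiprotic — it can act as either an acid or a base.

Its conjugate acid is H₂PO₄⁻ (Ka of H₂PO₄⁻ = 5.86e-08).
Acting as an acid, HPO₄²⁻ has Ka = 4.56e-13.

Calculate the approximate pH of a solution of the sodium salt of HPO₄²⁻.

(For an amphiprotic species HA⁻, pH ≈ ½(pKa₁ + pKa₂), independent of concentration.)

pKa₁ = -log(5.86e-08) = 7.23; pKa₂ = -log(4.56e-13) = 12.34. For an amphiprotic species, pH ≈ ½(pKa₁ + pKa₂) = ½(7.23 + 12.34) = 9.79.

pH = 9.79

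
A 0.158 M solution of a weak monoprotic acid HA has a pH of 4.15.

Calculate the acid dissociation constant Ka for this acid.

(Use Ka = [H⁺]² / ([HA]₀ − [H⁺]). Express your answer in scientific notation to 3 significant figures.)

[H⁺] = 10^(−pH) = 10^(−4.15) = 7.079e-05 M. For HA ⇌ H⁺ + A⁻, Ka = [H⁺][A⁻]/[HA] = [H⁺]² / ([HA]₀ − [H⁺]) = (7.079e-05)² / (0.158 − 7.079e-05) = 3.17e-08.

K_a = 3.17e-08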